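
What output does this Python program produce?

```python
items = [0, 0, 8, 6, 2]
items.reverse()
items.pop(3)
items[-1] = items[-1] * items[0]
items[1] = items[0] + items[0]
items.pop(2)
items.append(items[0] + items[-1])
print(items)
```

[2, 4, 0, 2]

reverse → [2, 6, 8, 0, 0]
pop(3) removes 0 → [2, 6, 8, 0]
items[-1] = items[-1]*items[0] = 0*2 = 0 → [2, 6, 8, 0]
items[1] = items[0]+items[0] = 2+2 = 4 → [2, 4, 8, 0]
pop(2) removes 8 → [2, 4, 0]
append items[0]+items[-1] = 2+0 = 2 → [2, 4, 0, 2]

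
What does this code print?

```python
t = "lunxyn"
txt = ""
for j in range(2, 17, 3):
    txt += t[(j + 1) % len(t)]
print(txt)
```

xlxlx

j=2: add t[3]='x' → 'x'
j=5: add t[0]='l' → 'xl'
j=8: add t[3]='x' → 'xlx'
j=11: add t[0]='l' → 'xlxl'
j=14: add t[3]='x' → 'xlxlx'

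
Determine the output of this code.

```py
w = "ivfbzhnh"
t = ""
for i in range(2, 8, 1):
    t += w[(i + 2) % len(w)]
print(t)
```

i=2: add w[4]='z' → 'z'
i=3: add w[5]='h' → 'zh'
i=4: add w[6]='n' → 'zhn'
i=5: add w[7]='h' → 'zhnh'
i=6: add w[0]='i' → 'zhnhi'
i=7: add w[1]='v' → 'zhnhiv'

zhnhiv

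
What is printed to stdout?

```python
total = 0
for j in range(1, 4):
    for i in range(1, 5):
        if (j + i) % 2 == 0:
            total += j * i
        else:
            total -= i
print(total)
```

j=1,i=1: even sum, total = 0+1 = 1
j=1,i=2: odd sum, total = 1-2 = -1
j=1,i=3: even sum, total = (-1)+3 = 2
j=1,i=4: odd sum, total = 2-4 = -2
j=2,i=1: odd sum, total = (-2)-1 = -3
j=2,i=2: even sum, total = (-3)+4 = 1
j=2,i=3: odd sum, total = 1-3 = -2
j=2,i=4: even sum, total = (-2)+8 = 6
j=3,i=1: even sum, total = 6+3 = 9
j=3,i=2: odd sum, total = 9-2 = 7
j=3,i=3: even sum, total = 7+9 = 16
j=3,i=4: odd sum, total = 16-4 = 12

12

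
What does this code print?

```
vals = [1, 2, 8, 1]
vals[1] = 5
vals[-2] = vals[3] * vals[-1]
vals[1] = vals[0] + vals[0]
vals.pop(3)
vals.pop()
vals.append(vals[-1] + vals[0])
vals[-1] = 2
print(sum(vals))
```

vals[1] = 5 → [1, 5, 8, 1]
vals[-2] = vals[3]*vals[-1] = 1*1 = 1 → [1, 5, 1, 1]
vals[1] = vals[0]+vals[0] = 1+1 = 2 → [1, 2, 1, 1]
pop(3) removes 1 → [1, 2, 1]
pop() removes 1 → [1, 2]
append vals[-1]+vals[0] = 2+1 = 3 → [1, 2, 3]
vals[-1] = 2 → [1, 2, 2]
sum = 5

5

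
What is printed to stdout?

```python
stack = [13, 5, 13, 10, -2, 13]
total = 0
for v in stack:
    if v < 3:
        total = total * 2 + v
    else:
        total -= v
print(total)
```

-97

v=13: not <3, total = 0-13 = -13
v=5: not <3, total = (-13)-5 = -18
v=13: not <3, total = (-18)-13 = -31
v=10: not <3, total = (-31)-10 = -41
v=-2: <3, total = (-41)*2+(-2) = -84
v=13: not <3, total = (-84)-13 = -97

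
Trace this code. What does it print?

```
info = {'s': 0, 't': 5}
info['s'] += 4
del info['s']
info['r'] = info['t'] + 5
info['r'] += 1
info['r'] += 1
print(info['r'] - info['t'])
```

7

info['s'] = 0+4 = 4 → {'s': 4, 't': 5}
del 's' → {'t': 5}
info['r'] = info['t']+5 = 10 → {'t': 5, 'r': 10}
info['r'] = 10+1 = 11 → {'t': 5, 'r': 11}
info['r'] = 11+1 = 12 → {'t': 5, 'r': 12}
info['r']-info['t'] = 12-5 = 7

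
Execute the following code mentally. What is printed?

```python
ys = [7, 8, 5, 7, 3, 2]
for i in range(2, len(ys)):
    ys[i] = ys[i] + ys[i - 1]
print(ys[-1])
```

i=2: ys[2] = 5+8 = 13 → [7, 8, 13, 7, 3, 2]
i=3: ys[3] = 7+13 = 20 → [7, 8, 13, 20, 3, 2]
i=4: ys[4] = 3+20 = 23 → [7, 8, 13, 20, 23, 2]
i=5: ys[5] = 2+23 = 25 → [7, 8, 13, 20, 23, 25]

25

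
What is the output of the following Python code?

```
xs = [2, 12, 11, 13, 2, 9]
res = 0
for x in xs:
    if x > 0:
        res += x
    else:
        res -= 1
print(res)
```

x=2: >0, res = 0+2 = 2
x=12: >0, res = 2+12 = 14
x=11: >0, res = 14+11 = 25
x=13: >0, res = 25+13 = 38
x=2: >0, res = 38+2 = 40
x=9: >0, res = 40+9 = 49

49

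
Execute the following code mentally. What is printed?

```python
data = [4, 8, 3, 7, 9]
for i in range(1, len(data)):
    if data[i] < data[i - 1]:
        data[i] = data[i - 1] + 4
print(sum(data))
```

60

i=1: 8>=4, unchanged → [4, 8, 3, 7, 9]
i=2: 3<8, data[2] = 8+4 = 12 → [4, 8, 12, 7, 9]
i=3: 7<12, data[3] = 12+4 = 16 → [4, 8, 12, 16, 9]
i=4: 9<16, data[4] = 16+4 = 20 → [4, 8, 12, 16, 20]
sum = 60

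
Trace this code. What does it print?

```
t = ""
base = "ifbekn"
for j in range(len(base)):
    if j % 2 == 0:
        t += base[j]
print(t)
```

ibk

j=0: add 'i' → 'i'
j=1: skip
j=2: add 'b' → 'ib'
j=3: skip
j=4: add 'k' → 'ibk'
j=5: skip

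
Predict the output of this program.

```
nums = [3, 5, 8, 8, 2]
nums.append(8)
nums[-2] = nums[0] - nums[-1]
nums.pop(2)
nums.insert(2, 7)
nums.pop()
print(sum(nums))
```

18

append 8 → [3, 5, 8, 8, 2, 8]
nums[-2] = nums[0]-nums[-1] = 3-8 = -5 → [3, 5, 8, 8, -5, 8]
pop(2) removes 8 → [3, 5, 8, -5, 8]
insert 7 at 2 → [3, 5, 7, 8, -5, 8]
pop() removes 8 → [3, 5, 7, 8, -5]
sum = 18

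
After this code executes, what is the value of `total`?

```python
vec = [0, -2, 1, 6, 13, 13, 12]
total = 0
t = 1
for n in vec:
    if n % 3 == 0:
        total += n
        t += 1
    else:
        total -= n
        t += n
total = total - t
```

-36

n=0: %3==0, total = 0+0 = 0; t=2
n=-2: not %3==0, total = 0-(-2) = 2; t=0
n=1: not %3==0, total = 2-1 = 1; t=1
n=6: %3==0, total = 1+6 = 7; t=2
n=13: not %3==0, total = 7-13 = -6; t=15
n=13: not %3==0, total = (-6)-13 = -19; t=28
n=12: %3==0, total = (-19)+12 = -7; t=29
total-t = (-7)-29 = -36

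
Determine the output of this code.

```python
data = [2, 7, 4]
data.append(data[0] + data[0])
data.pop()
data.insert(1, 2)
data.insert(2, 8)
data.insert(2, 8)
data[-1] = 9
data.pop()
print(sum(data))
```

append data[0]+data[0] = 2+2 = 4 → [2, 7, 4, 4]
pop() removes 4 → [2, 7, 4]
insert 2 at 1 → [2, 2, 7, 4]
insert 8 at 2 → [2, 2, 8, 7, 4]
insert 8 at 2 → [2, 2, 8, 8, 7, 4]
data[-1] = 9 → [2, 2, 8, 8, 7, 9]
pop() removes 9 → [2, 2, 8, 8, 7]
sum = 27

27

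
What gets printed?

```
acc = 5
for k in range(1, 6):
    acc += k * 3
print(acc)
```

50

k=1: acc = 5+1*3 = 8
k=2: acc = 8+2*3 = 14
k=3: acc = 14+3*3 = 23
k=4: acc = 23+4*3 = 35
k=5: acc = 35+5*3 = 50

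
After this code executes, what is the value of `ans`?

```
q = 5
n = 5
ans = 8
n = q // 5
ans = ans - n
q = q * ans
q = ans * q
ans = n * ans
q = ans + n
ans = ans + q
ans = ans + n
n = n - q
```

n = 5//5 = 1
ans = 8-1 = 7
q = 5*7 = 35
q = 7*35 = 245
ans = 1*7 = 7
q = 7+1 = 8
ans = 7+8 = 15
ans = 15+1 = 16
n = 1-8 = -7

16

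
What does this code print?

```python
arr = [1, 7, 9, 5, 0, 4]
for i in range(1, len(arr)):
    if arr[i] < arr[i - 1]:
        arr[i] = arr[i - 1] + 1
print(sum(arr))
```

50

i=1: 7>=1, unchanged → [1, 7, 9, 5, 0, 4]
i=2: 9>=7, unchanged → [1, 7, 9, 5, 0, 4]
i=3: 5<9, arr[3] = 9+1 = 10 → [1, 7, 9, 10, 0, 4]
i=4: 0<10, arr[4] = 10+1 = 11 → [1, 7, 9, 10, 11, 4]
i=5: 4<11, arr[5] = 11+1 = 12 → [1, 7, 9, 10, 11, 12]
sum = 50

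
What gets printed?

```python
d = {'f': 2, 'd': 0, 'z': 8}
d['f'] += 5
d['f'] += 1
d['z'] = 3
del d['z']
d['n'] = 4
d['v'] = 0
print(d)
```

{'f': 8, 'd': 0, 'n': 4, 'v': 0}

d['f'] = 2+5 = 7 → {'f': 7, 'd': 0, 'z': 8}
d['f'] = 7+1 = 8 → {'f': 8, 'd': 0, 'z': 8}
d['z'] = 3 → {'f': 8, 'd': 0, 'z': 3}
del 'z' → {'f': 8, 'd': 0}
d['n'] = 4 → {'f': 8, 'd': 0, 'n': 4}
d['v'] = 0 → {'f': 8, 'd': 0, 'n': 4, 'v': 0}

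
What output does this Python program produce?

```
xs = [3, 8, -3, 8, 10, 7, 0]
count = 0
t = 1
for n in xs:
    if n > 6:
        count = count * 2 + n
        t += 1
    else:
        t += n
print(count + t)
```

128

n=3: not >6; t=4
n=8: >6, count = 0*2+8 = 8; t=5
n=-3: not >6; t=2
n=8: >6, count = 8*2+8 = 24; t=3
n=10: >6, count = 24*2+10 = 58; t=4
n=7: >6, count = 58*2+7 = 123; t=5
n=0: not >6; t=5
count+t = 123+5 = 128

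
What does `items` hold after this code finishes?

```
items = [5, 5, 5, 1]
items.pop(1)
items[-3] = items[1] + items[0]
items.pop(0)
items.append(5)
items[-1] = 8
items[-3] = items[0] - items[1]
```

[4, 1, 8]

pop(1) removes 5 → [5, 5, 1]
items[-3] = items[1]+items[0] = 5+5 = 10 → [10, 5, 1]
pop(0) removes 10 → [5, 1]
append 5 → [5, 1, 5]
items[-1] = 8 → [5, 1, 8]
items[-3] = items[0]-items[1] = 5-1 = 4 → [4, 1, 8]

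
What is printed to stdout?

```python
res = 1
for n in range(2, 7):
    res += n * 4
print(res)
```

n=2: res = 1+2*4 = 9
n=3: res = 9+3*4 = 21
n=4: res = 21+4*4 = 37
n=5: res = 37+5*4 = 57
n=6: res = 57+6*4 = 81

81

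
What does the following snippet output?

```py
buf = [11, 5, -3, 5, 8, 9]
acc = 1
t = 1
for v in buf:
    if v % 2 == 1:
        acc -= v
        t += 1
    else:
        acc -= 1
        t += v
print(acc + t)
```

-13

v=11: odd, acc = 1-11 = -10; t=2
v=5: odd, acc = (-10)-5 = -15; t=3
v=-3: odd, acc = (-15)-(-3) = -12; t=4
v=5: odd, acc = (-12)-5 = -17; t=5
v=8: not odd, acc = (-17)-1 = -18; t=13
v=9: odd, acc = (-18)-9 = -27; t=14
acc+t = (-27)+14 = -13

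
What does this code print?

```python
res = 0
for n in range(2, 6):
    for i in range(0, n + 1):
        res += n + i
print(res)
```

102

n=2,i=0: res = 0+2 = 2
n=2,i=1: res = 2+3 = 5
n=2,i=2: res = 5+4 = 9
n=3,i=0: res = 9+3 = 12
n=3,i=1: res = 12+4 = 16
n=3,i=2: res = 16+5 = 21
n=3,i=3: res = 21+6 = 27
n=4,i=0: res = 27+4 = 31
n=4,i=1: res = 31+5 = 36
n=4,i=2: res = 36+6 = 42
n=4,i=3: res = 42+7 = 49
n=4,i=4: res = 49+8 = 57
n=5,i=0: res = 57+5 = 62
n=5,i=1: res = 62+6 = 68
n=5,i=2: res = 68+7 = 75
n=5,i=3: res = 75+8 = 83
n=5,i=4: res = 83+9 = 92
n=5,i=5: res = 92+10 = 102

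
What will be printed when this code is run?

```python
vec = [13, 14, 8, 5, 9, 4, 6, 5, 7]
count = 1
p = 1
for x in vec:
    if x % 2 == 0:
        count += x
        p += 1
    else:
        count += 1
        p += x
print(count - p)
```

x=13: not even, count = 1+1 = 2; p=14
x=14: even, count = 2+14 = 16; p=15
x=8: even, count = 16+8 = 24; p=16
x=5: not even, count = 24+1 = 25; p=21
x=9: not even, count = 25+1 = 26; p=30
x=4: even, count = 26+4 = 30; p=31
x=6: even, count = 30+6 = 36; p=32
x=5: not even, count = 36+1 = 37; p=37
x=7: not even, count = 37+1 = 38; p=44
count-p = 38-44 = -6

-6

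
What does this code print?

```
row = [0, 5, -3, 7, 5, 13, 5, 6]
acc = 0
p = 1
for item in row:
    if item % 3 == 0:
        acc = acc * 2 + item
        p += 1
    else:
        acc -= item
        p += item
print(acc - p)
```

item=0: %3==0, acc = 0*2+0 = 0; p=2
item=5: not %3==0, acc = 0-5 = -5; p=7
item=-3: %3==0, acc = (-5)*2+(-3) = -13; p=8
item=7: not %3==0, acc = (-13)-7 = -20; p=15
item=5: not %3==0, acc = (-20)-5 = -25; p=20
item=13: not %3==0, acc = (-25)-13 = -38; p=33
item=5: not %3==0, acc = (-38)-5 = -43; p=38
item=6: %3==0, acc = (-43)*2+6 = -80; p=39
acc-p = (-80)-39 = -119

-119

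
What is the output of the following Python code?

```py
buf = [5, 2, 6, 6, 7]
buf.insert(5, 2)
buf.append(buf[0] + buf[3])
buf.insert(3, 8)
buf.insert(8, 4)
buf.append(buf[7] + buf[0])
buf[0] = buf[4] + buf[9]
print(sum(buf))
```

insert 2 at 5 → [5, 2, 6, 6, 7, 2]
append buf[0]+buf[3] = 5+6 = 11 → [5, 2, 6, 6, 7, 2, 11]
insert 8 at 3 → [5, 2, 6, 8, 6, 7, 2, 11]
insert 4 at 8 → [5, 2, 6, 8, 6, 7, 2, 11, 4]
append buf[7]+buf[0] = 11+5 = 16 → [5, 2, 6, 8, 6, 7, 2, 11, 4, 16]
buf[0] = buf[4]+buf[9] = 6+16 = 22 → [22, 2, 6, 8, 6, 7, 2, 11, 4, 16]
sum = 84

84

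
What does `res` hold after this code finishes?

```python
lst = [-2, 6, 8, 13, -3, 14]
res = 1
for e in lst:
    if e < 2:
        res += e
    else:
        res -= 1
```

e=-2: <2, res = 1+(-2) = -1
e=6: not <2, res = (-1)-1 = -2
e=8: not <2, res = (-2)-1 = -3
e=13: not <2, res = (-3)-1 = -4
e=-3: <2, res = (-4)+(-3) = -7
e=14: not <2, res = (-7)-1 = -8

-8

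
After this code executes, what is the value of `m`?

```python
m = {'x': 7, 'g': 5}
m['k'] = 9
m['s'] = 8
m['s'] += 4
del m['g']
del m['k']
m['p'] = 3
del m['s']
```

{'x': 7, 'p': 3}

m['k'] = 9 → {'x': 7, 'g': 5, 'k': 9}
m['s'] = 8 → {'x': 7, 'g': 5, 'k': 9, 's': 8}
m['s'] = 8+4 = 12 → {'x': 7, 'g': 5, 'k': 9, 's': 12}
del 'g' → {'x': 7, 'k': 9, 's': 12}
del 'k' → {'x': 7, 's': 12}
m['p'] = 3 → {'x': 7, 's': 12, 'p': 3}
del 's' → {'x': 7, 'p': 3}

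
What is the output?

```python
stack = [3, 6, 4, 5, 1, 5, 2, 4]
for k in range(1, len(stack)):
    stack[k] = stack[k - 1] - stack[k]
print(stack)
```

k=1: stack[1] = 3-6 = -3 → [3, -3, 4, 5, 1, 5, 2, 4]
k=2: stack[2] = (-3)-4 = -7 → [3, -3, -7, 5, 1, 5, 2, 4]
k=3: stack[3] = (-7)-5 = -12 → [3, -3, -7, -12, 1, 5, 2, 4]
k=4: stack[4] = (-12)-1 = -13 → [3, -3, -7, -12, -13, 5, 2, 4]
k=5: stack[5] = (-13)-5 = -18 → [3, -3, -7, -12, -13, -18, 2, 4]
k=6: stack[6] = (-18)-2 = -20 → [3, -3, -7, -12, -13, -18, -20, 4]
k=7: stack[7] = (-20)-4 = -24 → [3, -3, -7, -12, -13, -18, -20, -24]

[3, -3, -7, -12, -13, -18, -20, -24]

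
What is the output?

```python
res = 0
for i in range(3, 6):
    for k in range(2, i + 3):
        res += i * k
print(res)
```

i=3,k=2: res = 0+6 = 6
i=3,k=3: res = 6+9 = 15
i=3,k=4: res = 15+12 = 27
i=3,k=5: res = 27+15 = 42
i=4,k=2: res = 42+8 = 50
i=4,k=3: res = 50+12 = 62
i=4,k=4: res = 62+16 = 78
i=4,k=5: res = 78+20 = 98
i=4,k=6: res = 98+24 = 122
i=5,k=2: res = 122+10 = 132
i=5,k=3: res = 132+15 = 147
i=5,k=4: res = 147+20 = 167
i=5,k=5: res = 167+25 = 192
i=5,k=6: res = 192+30 = 222
i=5,k=7: res = 222+35 = 257

257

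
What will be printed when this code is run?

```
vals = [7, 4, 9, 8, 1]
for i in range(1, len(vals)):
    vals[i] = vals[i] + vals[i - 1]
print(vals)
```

i=1: vals[1] = 4+7 = 11 → [7, 11, 9, 8, 1]
i=2: vals[2] = 9+11 = 20 → [7, 11, 20, 8, 1]
i=3: vals[3] = 8+20 = 28 → [7, 11, 20, 28, 1]
i=4: vals[4] = 1+28 = 29 → [7, 11, 20, 28, 29]

[7, 11, 20, 28, 29]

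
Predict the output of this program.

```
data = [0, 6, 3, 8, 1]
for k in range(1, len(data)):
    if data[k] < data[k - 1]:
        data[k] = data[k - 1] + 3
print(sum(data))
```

42

k=1: 6>=0, unchanged → [0, 6, 3, 8, 1]
k=2: 3<6, data[2] = 6+3 = 9 → [0, 6, 9, 8, 1]
k=3: 8<9, data[3] = 9+3 = 12 → [0, 6, 9, 12, 1]
k=4: 1<12, data[4] = 12+3 = 15 → [0, 6, 9, 12, 15]
sum = 42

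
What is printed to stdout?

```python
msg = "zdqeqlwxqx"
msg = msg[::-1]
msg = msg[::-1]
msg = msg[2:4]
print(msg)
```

qe

reverse → 'xqxwlqeqdz'
reverse → 'zdqeqlwxqx'
slice [2:4] → 'qe'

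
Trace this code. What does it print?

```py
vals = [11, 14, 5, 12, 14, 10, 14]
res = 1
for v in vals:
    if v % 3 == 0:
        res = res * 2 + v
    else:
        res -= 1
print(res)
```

v=11: not %3==0, res = 1-1 = 0
v=14: not %3==0, res = 0-1 = -1
v=5: not %3==0, res = (-1)-1 = -2
v=12: %3==0, res = (-2)*2+12 = 8
v=14: not %3==0, res = 8-1 = 7
v=10: not %3==0, res = 7-1 = 6
v=14: not %3==0, res = 6-1 = 5

5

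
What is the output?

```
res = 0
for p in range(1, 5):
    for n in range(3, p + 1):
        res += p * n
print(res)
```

p=3,n=3: res = 0+9 = 9
p=4,n=3: res = 9+12 = 21
p=4,n=4: res = 21+16 = 37

37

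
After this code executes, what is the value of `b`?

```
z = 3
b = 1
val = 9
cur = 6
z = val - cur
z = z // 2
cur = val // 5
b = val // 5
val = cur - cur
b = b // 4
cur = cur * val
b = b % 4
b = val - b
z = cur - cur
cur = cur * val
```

0

z = 9-6 = 3
z = 3//2 = 1
cur = 9//5 = 1
b = 9//5 = 1
val = 1-1 = 0
b = 1//4 = 0
cur = 1*0 = 0
b = 0%4 = 0
b = 0-0 = 0
z = 0-0 = 0
cur = 0*0 = 0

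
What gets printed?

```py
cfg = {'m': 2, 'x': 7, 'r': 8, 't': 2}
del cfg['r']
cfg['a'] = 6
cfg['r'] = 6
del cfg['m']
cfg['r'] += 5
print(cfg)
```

del 'r' → {'m': 2, 'x': 7, 't': 2}
cfg['a'] = 6 → {'m': 2, 'x': 7, 't': 2, 'a': 6}
cfg['r'] = 6 → {'m': 2, 'x': 7, 't': 2, 'a': 6, 'r': 6}
del 'm' → {'x': 7, 't': 2, 'a': 6, 'r': 6}
cfg['r'] = 6+5 = 11 → {'x': 7, 't': 2, 'a': 6, 'r': 11}

{'x': 7, 't': 2, 'a': 6, 'r': 11}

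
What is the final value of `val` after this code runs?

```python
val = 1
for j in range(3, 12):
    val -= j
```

-62

j=3: val = 1-3 = -2
j=4: val = (-2)-4 = -6
j=5: val = (-6)-5 = -11
j=6: val = (-11)-6 = -17
j=7: val = (-17)-7 = -24
j=8: val = (-24)-8 = -32
j=9: val = (-32)-9 = -41
j=10: val = (-41)-10 = -51
j=11: val = (-51)-11 = -62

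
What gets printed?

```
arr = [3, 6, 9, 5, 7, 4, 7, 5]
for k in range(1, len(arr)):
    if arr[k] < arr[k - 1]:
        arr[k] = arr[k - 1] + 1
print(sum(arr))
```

78

k=1: 6>=3, unchanged → [3, 6, 9, 5, 7, 4, 7, 5]
k=2: 9>=6, unchanged → [3, 6, 9, 5, 7, 4, 7, 5]
k=3: 5<9, arr[3] = 9+1 = 10 → [3, 6, 9, 10, 7, 4, 7, 5]
k=4: 7<10, arr[4] = 10+1 = 11 → [3, 6, 9, 10, 11, 4, 7, 5]
k=5: 4<11, arr[5] = 11+1 = 12 → [3, 6, 9, 10, 11, 12, 7, 5]
k=6: 7<12, arr[6] = 12+1 = 13 → [3, 6, 9, 10, 11, 12, 13, 5]
k=7: 5<13, arr[7] = 13+1 = 14 → [3, 6, 9, 10, 11, 12, 13, 14]
sum = 78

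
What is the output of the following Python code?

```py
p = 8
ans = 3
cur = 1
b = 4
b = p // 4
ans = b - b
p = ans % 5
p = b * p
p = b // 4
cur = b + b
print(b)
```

2

b = 8//4 = 2
ans = 2-2 = 0
p = 0%5 = 0
p = 2*0 = 0
p = 2//4 = 0
cur = 2+2 = 4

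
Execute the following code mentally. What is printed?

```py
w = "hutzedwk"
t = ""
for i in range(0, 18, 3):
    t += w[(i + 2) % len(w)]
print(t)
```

i=0: add w[2]='t' → 't'
i=3: add w[5]='d' → 'td'
i=6: add w[0]='h' → 'tdh'
i=9: add w[3]='z' → 'tdhz'
i=12: add w[6]='w' → 'tdhzw'
i=15: add w[1]='u' → 'tdhzwu'

tdhzwu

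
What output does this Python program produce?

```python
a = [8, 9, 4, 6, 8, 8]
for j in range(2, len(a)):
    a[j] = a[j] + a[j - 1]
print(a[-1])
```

j=2: a[2] = 4+9 = 13 → [8, 9, 13, 6, 8, 8]
j=3: a[3] = 6+13 = 19 → [8, 9, 13, 19, 8, 8]
j=4: a[4] = 8+19 = 27 → [8, 9, 13, 19, 27, 8]
j=5: a[5] = 8+27 = 35 → [8, 9, 13, 19, 27, 35]

35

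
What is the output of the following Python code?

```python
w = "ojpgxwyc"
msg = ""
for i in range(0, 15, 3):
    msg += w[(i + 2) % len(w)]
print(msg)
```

pwogy

i=0: add w[2]='p' → 'p'
i=3: add w[5]='w' → 'pw'
i=6: add w[0]='o' → 'pwo'
i=9: add w[3]='g' → 'pwog'
i=12: add w[6]='y' → 'pwogy'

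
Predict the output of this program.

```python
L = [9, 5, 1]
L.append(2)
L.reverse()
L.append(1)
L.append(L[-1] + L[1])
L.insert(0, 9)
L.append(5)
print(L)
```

[9, 2, 1, 5, 9, 1, 2, 5]

append 2 → [9, 5, 1, 2]
reverse → [2, 1, 5, 9]
append 1 → [2, 1, 5, 9, 1]
append L[-1]+L[1] = 1+1 = 2 → [2, 1, 5, 9, 1, 2]
insert 9 at 0 → [9, 2, 1, 5, 9, 1, 2]
append 5 → [9, 2, 1, 5, 9, 1, 2, 5]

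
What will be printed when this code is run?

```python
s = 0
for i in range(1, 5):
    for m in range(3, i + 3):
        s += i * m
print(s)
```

125

i=1,m=3: s = 0+3 = 3
i=2,m=3: s = 3+6 = 9
i=2,m=4: s = 9+8 = 17
i=3,m=3: s = 17+9 = 26
i=3,m=4: s = 26+12 = 38
i=3,m=5: s = 38+15 = 53
i=4,m=3: s = 53+12 = 65
i=4,m=4: s = 65+16 = 81
i=4,m=5: s = 81+20 = 101
i=4,m=6: s = 101+24 = 125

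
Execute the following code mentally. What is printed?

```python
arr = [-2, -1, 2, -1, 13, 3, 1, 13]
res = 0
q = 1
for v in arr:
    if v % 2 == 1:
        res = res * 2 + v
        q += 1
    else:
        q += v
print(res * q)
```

581

v=-2: not odd; q=-1
v=-1: odd, res = 0*2+(-1) = -1; q=0
v=2: not odd; q=2
v=-1: odd, res = (-1)*2+(-1) = -3; q=3
v=13: odd, res = (-3)*2+13 = 7; q=4
v=3: odd, res = 7*2+3 = 17; q=5
v=1: odd, res = 17*2+1 = 35; q=6
v=13: odd, res = 35*2+13 = 83; q=7
res*q = 83*7 = 581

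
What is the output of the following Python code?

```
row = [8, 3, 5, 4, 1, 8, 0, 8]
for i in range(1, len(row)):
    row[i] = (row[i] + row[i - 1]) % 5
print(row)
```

[8, 1, 1, 0, 1, 4, 4, 2]

i=1: row[1] = (3+8)%5 = 1 → [8, 1, 5, 4, 1, 8, 0, 8]
i=2: row[2] = (5+1)%5 = 1 → [8, 1, 1, 4, 1, 8, 0, 8]
i=3: row[3] = (4+1)%5 = 0 → [8, 1, 1, 0, 1, 8, 0, 8]
i=4: row[4] = (1+0)%5 = 1 → [8, 1, 1, 0, 1, 8, 0, 8]
i=5: row[5] = (8+1)%5 = 4 → [8, 1, 1, 0, 1, 4, 0, 8]
i=6: row[6] = (0+4)%5 = 4 → [8, 1, 1, 0, 1, 4, 4, 8]
i=7: row[7] = (8+4)%5 = 2 → [8, 1, 1, 0, 1, 4, 4, 2]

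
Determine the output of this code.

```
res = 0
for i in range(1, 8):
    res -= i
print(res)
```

i=1: res = 0-1 = -1
i=2: res = (-1)-2 = -3
i=3: res = (-3)-3 = -6
i=4: res = (-6)-4 = -10
i=5: res = (-10)-5 = -15
i=6: res = (-15)-6 = -21
i=7: res = (-21)-7 = -28

-28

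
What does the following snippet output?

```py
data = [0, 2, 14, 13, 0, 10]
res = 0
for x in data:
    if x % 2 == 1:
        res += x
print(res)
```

13

x=0: not odd
x=2: not odd
x=14: not odd
x=13: odd, res = 0+13 = 13
x=0: not odd
x=10: not odd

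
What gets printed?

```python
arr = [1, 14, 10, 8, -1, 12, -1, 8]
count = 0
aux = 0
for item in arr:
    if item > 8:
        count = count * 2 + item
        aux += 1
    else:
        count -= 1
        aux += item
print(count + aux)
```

92

item=1: not >8, count = 0-1 = -1; aux=1
item=14: >8, count = (-1)*2+14 = 12; aux=2
item=10: >8, count = 12*2+10 = 34; aux=3
item=8: not >8, count = 34-1 = 33; aux=11
item=-1: not >8, count = 33-1 = 32; aux=10
item=12: >8, count = 32*2+12 = 76; aux=11
item=-1: not >8, count = 76-1 = 75; aux=10
item=8: not >8, count = 75-1 = 74; aux=18
count+aux = 74+18 = 92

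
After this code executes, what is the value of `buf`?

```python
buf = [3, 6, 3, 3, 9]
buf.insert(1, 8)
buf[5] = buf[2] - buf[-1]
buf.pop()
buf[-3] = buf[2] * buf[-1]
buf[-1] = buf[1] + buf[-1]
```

insert 8 at 1 → [3, 8, 6, 3, 3, 9]
buf[5] = buf[2]-buf[-1] = 6-9 = -3 → [3, 8, 6, 3, 3, -3]
pop() removes -3 → [3, 8, 6, 3, 3]
buf[-3] = buf[2]*buf[-1] = 6*3 = 18 → [3, 8, 18, 3, 3]
buf[-1] = buf[1]+buf[-1] = 8+3 = 11 → [3, 8, 18, 3, 11]

[3, 8, 18, 3, 11]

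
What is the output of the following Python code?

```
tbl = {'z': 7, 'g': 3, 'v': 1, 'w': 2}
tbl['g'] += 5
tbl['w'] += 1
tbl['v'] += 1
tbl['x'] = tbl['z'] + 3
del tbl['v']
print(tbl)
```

tbl['g'] = 3+5 = 8 → {'z': 7, 'g': 8, 'v': 1, 'w': 2}
tbl['w'] = 2+1 = 3 → {'z': 7, 'g': 8, 'v': 1, 'w': 3}
tbl['v'] = 1+1 = 2 → {'z': 7, 'g': 8, 'v': 2, 'w': 3}
tbl['x'] = tbl['z']+3 = 10 → {'z': 7, 'g': 8, 'v': 2, 'w': 3, 'x': 10}
del 'v' → {'z': 7, 'g': 8, 'w': 3, 'x': 10}

{'z': 7, 'g': 8, 'w': 3, 'x': 10}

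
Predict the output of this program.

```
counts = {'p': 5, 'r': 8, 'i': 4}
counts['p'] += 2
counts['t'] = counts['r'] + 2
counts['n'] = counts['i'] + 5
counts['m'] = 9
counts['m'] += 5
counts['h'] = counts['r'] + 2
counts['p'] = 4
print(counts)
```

counts['p'] = 5+2 = 7 → {'p': 7, 'r': 8, 'i': 4}
counts['t'] = counts['r']+2 = 10 → {'p': 7, 'r': 8, 'i': 4, 't': 10}
counts['n'] = counts['i']+5 = 9 → {'p': 7, 'r': 8, 'i': 4, 't': 10, 'n': 9}
counts['m'] = 9 → {'p': 7, 'r': 8, 'i': 4, 't': 10, 'n': 9, 'm': 9}
counts['m'] = 9+5 = 14 → {'p': 7, 'r': 8, 'i': 4, 't': 10, 'n': 9, 'm': 14}
counts['h'] = counts['r']+2 = 10 → {'p': 7, 'r': 8, 'i': 4, 't': 10, 'n': 9, 'm': 14, 'h': 10}
counts['p'] = 4 → {'p': 4, 'r': 8, 'i': 4, 't': 10, 'n': 9, 'm': 14, 'h': 10}

{'p': 4, 'r': 8, 'i': 4, 't': 10, 'n': 9, 'm': 14, 'h': 10}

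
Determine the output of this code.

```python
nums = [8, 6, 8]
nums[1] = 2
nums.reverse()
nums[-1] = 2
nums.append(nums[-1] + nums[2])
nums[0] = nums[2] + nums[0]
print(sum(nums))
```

nums[1] = 2 → [8, 2, 8]
reverse → [8, 2, 8]
nums[-1] = 2 → [8, 2, 2]
append nums[-1]+nums[2] = 2+2 = 4 → [8, 2, 2, 4]
nums[0] = nums[2]+nums[0] = 2+8 = 10 → [10, 2, 2, 4]
sum = 18

18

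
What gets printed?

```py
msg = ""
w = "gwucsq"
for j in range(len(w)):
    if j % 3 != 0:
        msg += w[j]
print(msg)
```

wusq

j=0: skip
j=1: add 'w' → 'w'
j=2: add 'u' → 'wu'
j=3: skip
j=4: add 's' → 'wus'
j=5: add 'q' → 'wusq'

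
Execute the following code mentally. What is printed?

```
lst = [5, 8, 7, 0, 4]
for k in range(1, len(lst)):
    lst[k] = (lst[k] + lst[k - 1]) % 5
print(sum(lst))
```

k=1: lst[1] = (8+5)%5 = 3 → [5, 3, 7, 0, 4]
k=2: lst[2] = (7+3)%5 = 0 → [5, 3, 0, 0, 4]
k=3: lst[3] = (0+0)%5 = 0 → [5, 3, 0, 0, 4]
k=4: lst[4] = (4+0)%5 = 4 → [5, 3, 0, 0, 4]
sum = 12

12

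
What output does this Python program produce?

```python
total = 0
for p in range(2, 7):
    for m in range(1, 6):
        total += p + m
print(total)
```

175

p=2,m=1: total = 0+3 = 3
p=2,m=2: total = 3+4 = 7
p=2,m=3: total = 7+5 = 12
p=2,m=4: total = 12+6 = 18
p=2,m=5: total = 18+7 = 25
p=3,m=1: total = 25+4 = 29
p=3,m=2: total = 29+5 = 34
p=3,m=3: total = 34+6 = 40
p=3,m=4: total = 40+7 = 47
p=3,m=5: total = 47+8 = 55
p=4,m=1: total = 55+5 = 60
p=4,m=2: total = 60+6 = 66
p=4,m=3: total = 66+7 = 73
p=4,m=4: total = 73+8 = 81
p=4,m=5: total = 81+9 = 90
p=5,m=1: total = 90+6 = 96
p=5,m=2: total = 96+7 = 103
p=5,m=3: total = 103+8 = 111
p=5,m=4: total = 111+9 = 120
p=5,m=5: total = 120+10 = 130
p=6,m=1: total = 130+7 = 137
p=6,m=2: total = 137+8 = 145
p=6,m=3: total = 145+9 = 154
p=6,m=4: total = 154+10 = 164
p=6,m=5: total = 164+11 = 175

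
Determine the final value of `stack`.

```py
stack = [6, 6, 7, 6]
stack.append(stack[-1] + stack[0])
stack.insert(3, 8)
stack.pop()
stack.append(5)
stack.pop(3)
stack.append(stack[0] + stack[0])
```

append stack[-1]+stack[0] = 6+6 = 12 → [6, 6, 7, 6, 12]
insert 8 at 3 → [6, 6, 7, 8, 6, 12]
pop() removes 12 → [6, 6, 7, 8, 6]
append 5 → [6, 6, 7, 8, 6, 5]
pop(3) removes 8 → [6, 6, 7, 6, 5]
append stack[0]+stack[0] = 6+6 = 12 → [6, 6, 7, 6, 5, 12]

[6, 6, 7, 6, 5, 12]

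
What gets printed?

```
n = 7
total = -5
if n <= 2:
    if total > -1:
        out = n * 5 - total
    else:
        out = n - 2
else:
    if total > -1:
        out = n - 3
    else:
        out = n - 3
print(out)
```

n=7, total=-5
n <= 2 is False; total > -1 is False
→ out = n - 3 = 4

4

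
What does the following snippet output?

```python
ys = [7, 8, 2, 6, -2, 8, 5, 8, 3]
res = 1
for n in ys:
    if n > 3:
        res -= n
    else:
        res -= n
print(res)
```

-44

n=7: >3, res = 1-7 = -6
n=8: >3, res = (-6)-8 = -14
n=2: not >3, res = (-14)-2 = -16
n=6: >3, res = (-16)-6 = -22
n=-2: not >3, res = (-22)-(-2) = -20
n=8: >3, res = (-20)-8 = -28
n=5: >3, res = (-28)-5 = -33
n=8: >3, res = (-33)-8 = -41
n=3: not >3, res = (-41)-3 = -44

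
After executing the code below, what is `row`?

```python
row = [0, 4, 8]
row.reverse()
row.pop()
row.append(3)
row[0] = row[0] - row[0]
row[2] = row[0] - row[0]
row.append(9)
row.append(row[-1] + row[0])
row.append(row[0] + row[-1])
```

[0, 4, 0, 9, 9, 9]

reverse → [8, 4, 0]
pop() removes 0 → [8, 4]
append 3 → [8, 4, 3]
row[0] = row[0]-row[0] = 8-8 = 0 → [0, 4, 3]
row[2] = row[0]-row[0] = 0-0 = 0 → [0, 4, 0]
append 9 → [0, 4, 0, 9]
append row[-1]+row[0] = 9+0 = 9 → [0, 4, 0, 9, 9]
append row[0]+row[-1] = 0+9 = 9 → [0, 4, 0, 9, 9, 9]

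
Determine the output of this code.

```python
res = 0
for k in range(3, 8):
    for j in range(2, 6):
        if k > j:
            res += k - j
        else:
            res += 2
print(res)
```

k=3,j=2: 3>2, res = 0+1 = 1
k=3,j=3: not 3>3, res = 1+2 = 3
k=3,j=4: not 3>4, res = 3+2 = 5
k=3,j=5: not 3>5, res = 5+2 = 7
k=4,j=2: 4>2, res = 7+2 = 9
k=4,j=3: 4>3, res = 9+1 = 10
k=4,j=4: not 4>4, res = 10+2 = 12
k=4,j=5: not 4>5, res = 12+2 = 14
k=5,j=2: 5>2, res = 14+3 = 17
k=5,j=3: 5>3, res = 17+2 = 19
k=5,j=4: 5>4, res = 19+1 = 20
k=5,j=5: not 5>5, res = 20+2 = 22
k=6,j=2: 6>2, res = 22+4 = 26
k=6,j=3: 6>3, res = 26+3 = 29
k=6,j=4: 6>4, res = 29+2 = 31
k=6,j=5: 6>5, res = 31+1 = 32
k=7,j=2: 7>2, res = 32+5 = 37
k=7,j=3: 7>3, res = 37+4 = 41
k=7,j=4: 7>4, res = 41+3 = 44
k=7,j=5: 7>5, res = 44+2 = 46

46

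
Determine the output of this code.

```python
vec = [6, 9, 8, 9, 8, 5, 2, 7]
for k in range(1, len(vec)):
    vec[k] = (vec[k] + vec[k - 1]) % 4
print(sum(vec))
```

18

k=1: vec[1] = (9+6)%4 = 3 → [6, 3, 8, 9, 8, 5, 2, 7]
k=2: vec[2] = (8+3)%4 = 3 → [6, 3, 3, 9, 8, 5, 2, 7]
k=3: vec[3] = (9+3)%4 = 0 → [6, 3, 3, 0, 8, 5, 2, 7]
k=4: vec[4] = (8+0)%4 = 0 → [6, 3, 3, 0, 0, 5, 2, 7]
k=5: vec[5] = (5+0)%4 = 1 → [6, 3, 3, 0, 0, 1, 2, 7]
k=6: vec[6] = (2+1)%4 = 3 → [6, 3, 3, 0, 0, 1, 3, 7]
k=7: vec[7] = (7+3)%4 = 2 → [6, 3, 3, 0, 0, 1, 3, 2]
sum = 18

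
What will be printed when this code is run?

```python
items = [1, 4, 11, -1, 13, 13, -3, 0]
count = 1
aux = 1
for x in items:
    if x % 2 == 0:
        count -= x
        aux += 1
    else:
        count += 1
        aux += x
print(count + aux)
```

x=1: not even, count = 1+1 = 2; aux=2
x=4: even, count = 2-4 = -2; aux=3
x=11: not even, count = (-2)+1 = -1; aux=14
x=-1: not even, count = (-1)+1 = 0; aux=13
x=13: not even, count = 0+1 = 1; aux=26
x=13: not even, count = 1+1 = 2; aux=39
x=-3: not even, count = 2+1 = 3; aux=36
x=0: even, count = 3-0 = 3; aux=37
count+aux = 3+37 = 40

40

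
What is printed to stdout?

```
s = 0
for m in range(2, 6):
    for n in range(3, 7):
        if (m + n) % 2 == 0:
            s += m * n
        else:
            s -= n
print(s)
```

m=2,n=3: odd sum, s = 0-3 = -3
m=2,n=4: even sum, s = (-3)+8 = 5
m=2,n=5: odd sum, s = 5-5 = 0
m=2,n=6: even sum, s = 0+12 = 12
m=3,n=3: even sum, s = 12+9 = 21
m=3,n=4: odd sum, s = 21-4 = 17
m=3,n=5: even sum, s = 17+15 = 32
m=3,n=6: odd sum, s = 32-6 = 26
m=4,n=3: odd sum, s = 26-3 = 23
m=4,n=4: even sum, s = 23+16 = 39
m=4,n=5: odd sum, s = 39-5 = 34
m=4,n=6: even sum, s = 34+24 = 58
m=5,n=3: even sum, s = 58+15 = 73
m=5,n=4: odd sum, s = 73-4 = 69
m=5,n=5: even sum, s = 69+25 = 94
m=5,n=6: odd sum, s = 94-6 = 88

88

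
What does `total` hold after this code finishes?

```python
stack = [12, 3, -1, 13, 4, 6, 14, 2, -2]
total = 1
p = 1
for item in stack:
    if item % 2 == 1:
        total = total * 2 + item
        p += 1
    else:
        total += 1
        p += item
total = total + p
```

84

item=12: not odd, total = 1+1 = 2; p=13
item=3: odd, total = 2*2+3 = 7; p=14
item=-1: odd, total = 7*2+(-1) = 13; p=15
item=13: odd, total = 13*2+13 = 39; p=16
item=4: not odd, total = 39+1 = 40; p=20
item=6: not odd, total = 40+1 = 41; p=26
item=14: not odd, total = 41+1 = 42; p=40
item=2: not odd, total = 42+1 = 43; p=42
item=-2: not odd, total = 43+1 = 44; p=40
total+p = 44+40 = 84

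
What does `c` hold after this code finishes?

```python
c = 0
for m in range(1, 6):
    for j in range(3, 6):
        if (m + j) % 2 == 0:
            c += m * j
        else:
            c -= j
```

68

m=1,j=3: even sum, c = 0+3 = 3
m=1,j=4: odd sum, c = 3-4 = -1
m=1,j=5: even sum, c = (-1)+5 = 4
m=2,j=3: odd sum, c = 4-3 = 1
m=2,j=4: even sum, c = 1+8 = 9
m=2,j=5: odd sum, c = 9-5 = 4
m=3,j=3: even sum, c = 4+9 = 13
m=3,j=4: odd sum, c = 13-4 = 9
m=3,j=5: even sum, c = 9+15 = 24
m=4,j=3: odd sum, c = 24-3 = 21
m=4,j=4: even sum, c = 21+16 = 37
m=4,j=5: odd sum, c = 37-5 = 32
m=5,j=3: even sum, c = 32+15 = 47
m=5,j=4: odd sum, c = 47-4 = 43
m=5,j=5: even sum, c = 43+25 = 68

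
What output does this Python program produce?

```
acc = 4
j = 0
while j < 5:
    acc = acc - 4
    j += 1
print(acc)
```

j=0: acc = 4-4 = 0
j=1: acc = 0-4 = -4
j=2: acc = (-4)-4 = -8
j=3: acc = (-8)-4 = -12
j=4: acc = (-12)-4 = -16

-16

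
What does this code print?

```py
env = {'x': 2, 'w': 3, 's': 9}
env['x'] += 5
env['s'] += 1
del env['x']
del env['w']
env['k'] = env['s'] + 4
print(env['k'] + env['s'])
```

env['x'] = 2+5 = 7 → {'x': 7, 'w': 3, 's': 9}
env['s'] = 9+1 = 10 → {'x': 7, 'w': 3, 's': 10}
del 'x' → {'w': 3, 's': 10}
del 'w' → {'s': 10}
env['k'] = env['s']+4 = 14 → {'s': 10, 'k': 14}
env['k']+env['s'] = 14+10 = 24

24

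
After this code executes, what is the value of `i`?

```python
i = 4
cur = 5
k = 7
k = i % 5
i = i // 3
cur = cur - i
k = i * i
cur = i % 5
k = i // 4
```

k = 4%5 = 4
i = 4//3 = 1
cur = 5-1 = 4
k = 1*1 = 1
cur = 1%5 = 1
k = 1//4 = 0

1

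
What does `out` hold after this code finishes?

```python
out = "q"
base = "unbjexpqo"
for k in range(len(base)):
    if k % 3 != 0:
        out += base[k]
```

'qnbexqo'

k=0: skip
k=1: add 'n' → 'qn'
k=2: add 'b' → 'qnb'
k=3: skip
k=4: add 'e' → 'qnbe'
k=5: add 'x' → 'qnbex'
k=6: skip
k=7: add 'q' → 'qnbexq'
k=8: add 'o' → 'qnbexqo'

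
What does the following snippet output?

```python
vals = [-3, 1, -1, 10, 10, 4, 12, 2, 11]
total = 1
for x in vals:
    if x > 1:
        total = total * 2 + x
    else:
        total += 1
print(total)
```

831

x=-3: not >1, total = 1+1 = 2
x=1: not >1, total = 2+1 = 3
x=-1: not >1, total = 3+1 = 4
x=10: >1, total = 4*2+10 = 18
x=10: >1, total = 18*2+10 = 46
x=4: >1, total = 46*2+4 = 96
x=12: >1, total = 96*2+12 = 204
x=2: >1, total = 204*2+2 = 410
x=11: >1, total = 410*2+11 = 831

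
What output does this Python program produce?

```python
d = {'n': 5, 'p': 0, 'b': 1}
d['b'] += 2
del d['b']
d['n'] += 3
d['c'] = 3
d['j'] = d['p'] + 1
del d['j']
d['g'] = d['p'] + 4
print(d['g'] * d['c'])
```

d['b'] = 1+2 = 3 → {'n': 5, 'p': 0, 'b': 3}
del 'b' → {'n': 5, 'p': 0}
d['n'] = 5+3 = 8 → {'n': 8, 'p': 0}
d['c'] = 3 → {'n': 8, 'p': 0, 'c': 3}
d['j'] = d['p']+1 = 1 → {'n': 8, 'p': 0, 'c': 3, 'j': 1}
del 'j' → {'n': 8, 'p': 0, 'c': 3}
d['g'] = d['p']+4 = 4 → {'n': 8, 'p': 0, 'c': 3, 'g': 4}
d['g']*d['c'] = 4*3 = 12

12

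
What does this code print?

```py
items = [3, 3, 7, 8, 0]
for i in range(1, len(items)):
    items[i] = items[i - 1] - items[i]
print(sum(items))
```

-34

i=1: items[1] = 3-3 = 0 → [3, 0, 7, 8, 0]
i=2: items[2] = 0-7 = -7 → [3, 0, -7, 8, 0]
i=3: items[3] = (-7)-8 = -15 → [3, 0, -7, -15, 0]
i=4: items[4] = (-15)-0 = -15 → [3, 0, -7, -15, -15]
sum = -34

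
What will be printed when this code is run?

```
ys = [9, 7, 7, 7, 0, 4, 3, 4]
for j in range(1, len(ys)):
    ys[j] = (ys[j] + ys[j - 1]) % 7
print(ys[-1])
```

j=1: ys[1] = (7+9)%7 = 2 → [9, 2, 7, 7, 0, 4, 3, 4]
j=2: ys[2] = (7+2)%7 = 2 → [9, 2, 2, 7, 0, 4, 3, 4]
j=3: ys[3] = (7+2)%7 = 2 → [9, 2, 2, 2, 0, 4, 3, 4]
j=4: ys[4] = (0+2)%7 = 2 → [9, 2, 2, 2, 2, 4, 3, 4]
j=5: ys[5] = (4+2)%7 = 6 → [9, 2, 2, 2, 2, 6, 3, 4]
j=6: ys[6] = (3+6)%7 = 2 → [9, 2, 2, 2, 2, 6, 2, 4]
j=7: ys[7] = (4+2)%7 = 6 → [9, 2, 2, 2, 2, 6, 2, 6]

6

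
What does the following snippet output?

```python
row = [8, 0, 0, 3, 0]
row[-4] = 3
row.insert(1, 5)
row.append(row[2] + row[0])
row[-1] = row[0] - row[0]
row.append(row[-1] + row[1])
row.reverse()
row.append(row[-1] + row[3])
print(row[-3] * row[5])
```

15

row[-4] = 3 → [8, 3, 0, 3, 0]
insert 5 at 1 → [8, 5, 3, 0, 3, 0]
append row[2]+row[0] = 3+8 = 11 → [8, 5, 3, 0, 3, 0, 11]
row[-1] = row[0]-row[0] = 8-8 = 0 → [8, 5, 3, 0, 3, 0, 0]
append row[-1]+row[1] = 0+5 = 5 → [8, 5, 3, 0, 3, 0, 0, 5]
reverse → [5, 0, 0, 3, 0, 3, 5, 8]
append row[-1]+row[3] = 8+3 = 11 → [5, 0, 0, 3, 0, 3, 5, 8, 11]
row[-3]*row[5] = 5*3 = 15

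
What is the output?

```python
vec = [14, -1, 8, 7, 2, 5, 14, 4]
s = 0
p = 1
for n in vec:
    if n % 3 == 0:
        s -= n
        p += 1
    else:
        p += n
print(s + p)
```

54

n=14: not %3==0; p=15
n=-1: not %3==0; p=14
n=8: not %3==0; p=22
n=7: not %3==0; p=29
n=2: not %3==0; p=31
n=5: not %3==0; p=36
n=14: not %3==0; p=50
n=4: not %3==0; p=54
s+p = 0+54 = 54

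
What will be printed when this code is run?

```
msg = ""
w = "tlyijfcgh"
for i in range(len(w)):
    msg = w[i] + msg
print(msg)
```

i=0: prepend 't' → 't'
i=1: prepend 'l' → 'lt'
i=2: prepend 'y' → 'ylt'
i=3: prepend 'i' → 'iylt'
i=4: prepend 'j' → 'jiylt'
i=5: prepend 'f' → 'fjiylt'
i=6: prepend 'c' → 'cfjiylt'
i=7: prepend 'g' → 'gcfjiylt'
i=8: prepend 'h' → 'hgcfjiylt'

hgcfjiylt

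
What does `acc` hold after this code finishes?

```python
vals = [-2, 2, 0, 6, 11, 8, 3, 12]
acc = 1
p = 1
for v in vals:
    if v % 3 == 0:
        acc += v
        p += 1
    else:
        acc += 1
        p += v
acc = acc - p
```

2

v=-2: not %3==0, acc = 1+1 = 2; p=-1
v=2: not %3==0, acc = 2+1 = 3; p=1
v=0: %3==0, acc = 3+0 = 3; p=2
v=6: %3==0, acc = 3+6 = 9; p=3
v=11: not %3==0, acc = 9+1 = 10; p=14
v=8: not %3==0, acc = 10+1 = 11; p=22
v=3: %3==0, acc = 11+3 = 14; p=23
v=12: %3==0, acc = 14+12 = 26; p=24
acc-p = 26-24 = 2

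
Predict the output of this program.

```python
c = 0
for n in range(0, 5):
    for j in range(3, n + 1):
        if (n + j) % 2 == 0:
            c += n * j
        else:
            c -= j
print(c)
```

22

n=3,j=3: even sum, c = 0+9 = 9
n=4,j=3: odd sum, c = 9-3 = 6
n=4,j=4: even sum, c = 6+16 = 22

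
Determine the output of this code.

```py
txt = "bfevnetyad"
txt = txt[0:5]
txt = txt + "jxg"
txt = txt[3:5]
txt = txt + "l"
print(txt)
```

vnl

slice [0:5] → 'bfevn'
+ 'jxg' → 'bfevnjxg'
slice [3:5] → 'vn'
+ 'l' → 'vnl'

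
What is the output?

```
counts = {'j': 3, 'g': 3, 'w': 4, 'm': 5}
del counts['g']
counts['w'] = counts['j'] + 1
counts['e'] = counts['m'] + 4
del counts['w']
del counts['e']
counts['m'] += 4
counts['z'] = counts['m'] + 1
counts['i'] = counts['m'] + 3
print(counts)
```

del 'g' → {'j': 3, 'w': 4, 'm': 5}
counts['w'] = counts['j']+1 = 4 → {'j': 3, 'w': 4, 'm': 5}
counts['e'] = counts['m']+4 = 9 → {'j': 3, 'w': 4, 'm': 5, 'e': 9}
del 'w' → {'j': 3, 'm': 5, 'e': 9}
del 'e' → {'j': 3, 'm': 5}
counts['m'] = 5+4 = 9 → {'j': 3, 'm': 9}
counts['z'] = counts['m']+1 = 10 → {'j': 3, 'm': 9, 'z': 10}
counts['i'] = counts['m']+3 = 12 → {'j': 3, 'm': 9, 'z': 10, 'i': 12}

{'j': 3, 'm': 9, 'z': 10, 'i': 12}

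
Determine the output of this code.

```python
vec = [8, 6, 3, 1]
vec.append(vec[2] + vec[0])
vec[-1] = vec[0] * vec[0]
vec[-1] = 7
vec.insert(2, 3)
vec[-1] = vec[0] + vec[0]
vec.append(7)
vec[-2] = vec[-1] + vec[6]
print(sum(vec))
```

42

append vec[2]+vec[0] = 3+8 = 11 → [8, 6, 3, 1, 11]
vec[-1] = vec[0]*vec[0] = 8*8 = 64 → [8, 6, 3, 1, 64]
vec[-1] = 7 → [8, 6, 3, 1, 7]
insert 3 at 2 → [8, 6, 3, 3, 1, 7]
vec[-1] = vec[0]+vec[0] = 8+8 = 16 → [8, 6, 3, 3, 1, 16]
append 7 → [8, 6, 3, 3, 1, 16, 7]
vec[-2] = vec[-1]+vec[6] = 7+7 = 14 → [8, 6, 3, 3, 1, 14, 7]
sum = 42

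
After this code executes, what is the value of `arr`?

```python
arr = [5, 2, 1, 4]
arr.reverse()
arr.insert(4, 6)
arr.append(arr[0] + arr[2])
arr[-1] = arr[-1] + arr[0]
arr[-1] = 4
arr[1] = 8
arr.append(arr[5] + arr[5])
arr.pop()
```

reverse → [4, 1, 2, 5]
insert 6 at 4 → [4, 1, 2, 5, 6]
append arr[0]+arr[2] = 4+2 = 6 → [4, 1, 2, 5, 6, 6]
arr[-1] = arr[-1]+arr[0] = 6+4 = 10 → [4, 1, 2, 5, 6, 10]
arr[-1] = 4 → [4, 1, 2, 5, 6, 4]
arr[1] = 8 → [4, 8, 2, 5, 6, 4]
append arr[5]+arr[5] = 4+4 = 8 → [4, 8, 2, 5, 6, 4, 8]
pop() removes 8 → [4, 8, 2, 5, 6, 4]

[4, 8, 2, 5, 6, 4]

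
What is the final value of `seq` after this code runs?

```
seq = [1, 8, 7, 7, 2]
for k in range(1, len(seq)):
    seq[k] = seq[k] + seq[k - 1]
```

k=1: seq[1] = 8+1 = 9 → [1, 9, 7, 7, 2]
k=2: seq[2] = 7+9 = 16 → [1, 9, 16, 7, 2]
k=3: seq[3] = 7+16 = 23 → [1, 9, 16, 23, 2]
k=4: seq[4] = 2+23 = 25 → [1, 9, 16, 23, 25]

[1, 9, 16, 23, 25]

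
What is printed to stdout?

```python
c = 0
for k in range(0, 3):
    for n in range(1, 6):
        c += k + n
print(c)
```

60

k=0,n=1: c = 0+1 = 1
k=0,n=2: c = 1+2 = 3
k=0,n=3: c = 3+3 = 6
k=0,n=4: c = 6+4 = 10
k=0,n=5: c = 10+5 = 15
k=1,n=1: c = 15+2 = 17
k=1,n=2: c = 17+3 = 20
k=1,n=3: c = 20+4 = 24
k=1,n=4: c = 24+5 = 29
k=1,n=5: c = 29+6 = 35
k=2,n=1: c = 35+3 = 38
k=2,n=2: c = 38+4 = 42
k=2,n=3: c = 42+5 = 47
k=2,n=4: c = 47+6 = 53
k=2,n=5: c = 53+7 = 60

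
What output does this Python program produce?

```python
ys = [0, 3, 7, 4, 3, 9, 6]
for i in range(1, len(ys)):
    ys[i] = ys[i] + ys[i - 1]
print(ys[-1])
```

i=1: ys[1] = 3+0 = 3 → [0, 3, 7, 4, 3, 9, 6]
i=2: ys[2] = 7+3 = 10 → [0, 3, 10, 4, 3, 9, 6]
i=3: ys[3] = 4+10 = 14 → [0, 3, 10, 14, 3, 9, 6]
i=4: ys[4] = 3+14 = 17 → [0, 3, 10, 14, 17, 9, 6]
i=5: ys[5] = 9+17 = 26 → [0, 3, 10, 14, 17, 26, 6]
i=6: ys[6] = 6+26 = 32 → [0, 3, 10, 14, 17, 26, 32]

32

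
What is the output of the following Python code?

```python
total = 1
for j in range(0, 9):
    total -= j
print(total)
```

j=0: total = 1-0 = 1
j=1: total = 1-1 = 0
j=2: total = 0-2 = -2
j=3: total = (-2)-3 = -5
j=4: total = (-5)-4 = -9
j=5: total = (-9)-5 = -14
j=6: total = (-14)-6 = -20
j=7: total = (-20)-7 = -27
j=8: total = (-27)-8 = -35

-35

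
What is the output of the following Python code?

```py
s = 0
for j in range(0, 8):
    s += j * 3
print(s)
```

j=0: s = 0+0*3 = 0
j=1: s = 0+1*3 = 3
j=2: s = 3+2*3 = 9
j=3: s = 9+3*3 = 18
j=4: s = 18+4*3 = 30
j=5: s = 30+5*3 = 45
j=6: s = 45+6*3 = 63
j=7: s = 63+7*3 = 84

84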